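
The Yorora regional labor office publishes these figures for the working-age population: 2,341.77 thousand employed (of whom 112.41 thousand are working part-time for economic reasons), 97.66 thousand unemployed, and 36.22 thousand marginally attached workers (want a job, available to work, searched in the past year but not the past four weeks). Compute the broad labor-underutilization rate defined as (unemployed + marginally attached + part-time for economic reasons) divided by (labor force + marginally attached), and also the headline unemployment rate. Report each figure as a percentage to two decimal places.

Labor force = 2,341.77 + 97.66 = 2,439.43 thousand.
Numerator = 97.66 + 36.22 + 112.41 = 246.29 thousand.
Denominator = 2,439.43 + 36.22 = 2,475.65 thousand.
Broad rate = 246.29 / 2,475.65 = 9.95%.
Headline unemployment rate = 97.66 / 2,439.43 = 4.00%.

Broad underutilization rate ≈ 9.95%; headline unemployment rate ≈ 4.00%.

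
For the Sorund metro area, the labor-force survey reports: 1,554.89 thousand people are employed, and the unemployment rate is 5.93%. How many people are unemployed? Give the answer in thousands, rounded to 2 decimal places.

Let U be the number unemployed. The labor force is E + U, and U/(E+U) = 0.0593.
So U = 0.0593 × 1,554.89 / (1 − 0.0593) = 92.2050 / 0.9407 ≈ 98.02 thousand.

About 98.02 thousand are unemployed.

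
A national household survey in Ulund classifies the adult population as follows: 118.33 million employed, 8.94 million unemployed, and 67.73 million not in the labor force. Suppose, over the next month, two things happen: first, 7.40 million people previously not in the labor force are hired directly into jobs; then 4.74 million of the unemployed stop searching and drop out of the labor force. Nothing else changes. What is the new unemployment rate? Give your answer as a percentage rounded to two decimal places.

Initially, labor force = 118.33 + 8.94 = 127.27 million, so u = 8.94/127.27 = 7.02%.
After the first change, employed and labor force both rise by 7.40; unemployed unchanged → E = 125.73, U = 8.94, labor force = 134.67 million.
After the second change, unemployed and labor force both fall by 4.74 → E = 125.73, U = 4.20, labor force = 129.93 million.
New unemployment rate = 4.20 / 129.93 = 3.23%.

New unemployment rate ≈ 3.23%.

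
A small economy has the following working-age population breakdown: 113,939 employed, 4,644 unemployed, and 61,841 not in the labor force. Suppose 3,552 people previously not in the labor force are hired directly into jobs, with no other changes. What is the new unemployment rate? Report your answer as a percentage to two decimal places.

New unemployment rate ≈ 3.80%.

Initially, labor force = 113,939 + 4,644 = 118,583, so u = 4,644/118,583 = 3.92%.
After the change, employed and labor force both rise by 3,552; unemployed unchanged → E = 117,491, U = 4,644, labor force = 122,135.
New unemployment rate = 4,644 / 122,135 = 3.80%.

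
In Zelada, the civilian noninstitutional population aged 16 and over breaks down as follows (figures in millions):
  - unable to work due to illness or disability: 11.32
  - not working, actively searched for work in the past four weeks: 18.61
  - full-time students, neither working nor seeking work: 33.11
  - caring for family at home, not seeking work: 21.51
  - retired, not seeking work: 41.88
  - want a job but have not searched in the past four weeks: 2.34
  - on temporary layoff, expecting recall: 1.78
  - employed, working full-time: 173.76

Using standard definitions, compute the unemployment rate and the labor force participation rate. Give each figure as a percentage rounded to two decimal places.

Unemployment rate ≈ 10.50%; labor force participation rate ≈ 63.80%.

Employed = 173.76 million.
Unemployed = 18.61 + 1.78 = 20.39 million (jobless and actively searching, or on temporary layoff).
Labor force = 173.76 + 20.39 = 194.15 million.
Not in labor force = 11.32 + 33.11 + 21.51 + 41.88 + 2.34 = 110.16 million (those not working and not actively searching are outside the labor force — including those who want a job but have given up searching).
Civilian working-age population = 194.15 + 110.16 = 304.31 million.
Unemployment rate = 20.39 / 194.15 = 10.50%.
Labor force participation rate = 194.15 / 304.31 = 63.80%.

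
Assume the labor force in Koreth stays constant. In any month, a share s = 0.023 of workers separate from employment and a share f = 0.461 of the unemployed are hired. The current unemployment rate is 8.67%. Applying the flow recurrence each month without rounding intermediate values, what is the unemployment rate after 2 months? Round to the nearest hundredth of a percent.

With a fixed labor force, u_{t+1} = u_t + s·(1−u_t) − f·u_t = u_t·(1−s−f) + s.
Here 1−s−f = 0.516 and s = 0.023.
u_1 = 0.086700 × 0.516 + 0.023 = 0.067737.
u_2 = 0.067737 × 0.516 + 0.023 = 0.057952.

Unemployment rate after two months ≈ 5.80%.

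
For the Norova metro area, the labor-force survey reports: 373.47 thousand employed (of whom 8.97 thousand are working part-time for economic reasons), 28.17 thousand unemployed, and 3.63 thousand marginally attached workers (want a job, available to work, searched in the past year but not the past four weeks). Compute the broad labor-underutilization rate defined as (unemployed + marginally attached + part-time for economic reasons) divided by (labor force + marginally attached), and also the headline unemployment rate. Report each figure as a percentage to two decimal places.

Labor force = 373.47 + 28.17 = 401.64 thousand.
Numerator = 28.17 + 3.63 + 8.97 = 40.77 thousand.
Denominator = 401.64 + 3.63 = 405.27 thousand.
Broad rate = 40.77 / 405.27 = 10.06%.
Headline unemployment rate = 28.17 / 401.64 = 7.01%.

Broad underutilization rate ≈ 10.06%; headline unemployment rate ≈ 7.01%.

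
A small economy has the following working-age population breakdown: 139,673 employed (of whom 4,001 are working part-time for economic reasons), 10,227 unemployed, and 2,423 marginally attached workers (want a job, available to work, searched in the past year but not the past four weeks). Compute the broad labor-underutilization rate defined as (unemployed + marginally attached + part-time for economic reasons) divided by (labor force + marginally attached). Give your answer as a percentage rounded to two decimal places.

Labor force = 139,673 + 10,227 = 149,900.
Numerator = 10,227 + 2,423 + 4,001 = 16,651.
Denominator = 149,900 + 2,423 = 152,323.
Broad rate = 16,651 / 152,323 = 10.93%.

Broad underutilization rate ≈ 10.93%.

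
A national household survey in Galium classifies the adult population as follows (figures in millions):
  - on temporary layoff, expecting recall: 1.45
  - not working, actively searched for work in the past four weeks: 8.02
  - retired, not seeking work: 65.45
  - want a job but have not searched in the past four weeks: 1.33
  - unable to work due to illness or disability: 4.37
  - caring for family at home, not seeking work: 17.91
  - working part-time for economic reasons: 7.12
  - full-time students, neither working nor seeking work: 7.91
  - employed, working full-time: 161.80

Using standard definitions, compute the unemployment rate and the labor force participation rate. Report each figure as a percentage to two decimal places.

Employed = 7.12 + 161.80 = 168.92 million (anyone who worked, including part-time for economic reasons, counts as employed).
Unemployed = 1.45 + 8.02 = 9.47 million (jobless and actively searching, or on temporary layoff).
Labor force = 168.92 + 9.47 = 178.39 million.
Not in labor force = 65.45 + 1.33 + 4.37 + 17.91 + 7.91 = 96.97 million (those not working and not actively searching are outside the labor force — including those who want a job but have given up searching).
Civilian working-age population = 178.39 + 96.97 = 275.36 million.
Unemployment rate = 9.47 / 178.39 = 5.31%.
Labor force participation rate = 178.39 / 275.36 = 64.78%.

Unemployment rate ≈ 5.31%; labor force participation rate ≈ 64.78%.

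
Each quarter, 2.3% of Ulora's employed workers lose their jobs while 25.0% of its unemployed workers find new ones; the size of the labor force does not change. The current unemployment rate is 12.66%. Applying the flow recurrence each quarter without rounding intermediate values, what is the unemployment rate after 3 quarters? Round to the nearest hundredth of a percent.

Unemployment rate after three quarters ≈ 10.05%.

With a fixed labor force, u_{t+1} = u_t + s·(1−u_t) − f·u_t = u_t·(1−s−f) + s.
Here 1−s−f = 0.727 and s = 0.023.
u_1 = 0.126600 × 0.727 + 0.023 = 0.115038.
u_2 = 0.115038 × 0.727 + 0.023 = 0.106633.
u_3 = 0.106633 × 0.727 + 0.023 = 0.100522.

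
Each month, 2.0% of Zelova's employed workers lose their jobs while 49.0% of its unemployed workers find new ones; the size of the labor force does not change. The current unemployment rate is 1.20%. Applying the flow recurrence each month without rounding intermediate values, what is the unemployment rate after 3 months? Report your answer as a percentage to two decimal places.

With a fixed labor force, u_{t+1} = u_t + s·(1−u_t) − f·u_t = u_t·(1−s−f) + s.
Here 1−s−f = 0.490 and s = 0.020.
u_1 = 0.012000 × 0.490 + 0.020 = 0.025880.
u_2 = 0.025880 × 0.490 + 0.020 = 0.032681.
u_3 = 0.032681 × 0.490 + 0.020 = 0.036014.

Unemployment rate after three months ≈ 3.60%.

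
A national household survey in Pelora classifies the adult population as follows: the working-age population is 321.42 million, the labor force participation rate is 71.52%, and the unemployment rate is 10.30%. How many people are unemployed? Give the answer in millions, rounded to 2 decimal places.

About 23.68 million are unemployed.

Labor force = 0.7152 × 321.42 = 229.88 million.
Unemployed = 0.1030 × 229.88 ≈ 23.68 million.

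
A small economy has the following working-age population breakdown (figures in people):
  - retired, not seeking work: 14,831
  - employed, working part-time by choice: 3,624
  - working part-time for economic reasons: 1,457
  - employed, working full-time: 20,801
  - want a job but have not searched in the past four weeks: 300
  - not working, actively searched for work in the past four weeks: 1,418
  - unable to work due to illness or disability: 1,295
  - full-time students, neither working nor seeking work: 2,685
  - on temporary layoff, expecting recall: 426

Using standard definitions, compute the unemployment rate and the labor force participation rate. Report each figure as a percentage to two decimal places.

Employed = 3,624 + 1,457 + 20,801 = 25,882 (anyone who worked, including part-time for economic reasons, counts as employed).
Unemployed = 1,418 + 426 = 1,844 (jobless and actively searching, or on temporary layoff).
Labor force = 25,882 + 1,844 = 27,726.
Not in labor force = 14,831 + 300 + 1,295 + 2,685 = 19,111 (those not working and not actively searching are outside the labor force — including those who want a job but have given up searching).
Civilian working-age population = 27,726 + 19,111 = 46,837.
Unemployment rate = 1,844 / 27,726 = 6.65%.
Labor force participation rate = 27,726 / 46,837 = 59.20%.

Unemployment rate ≈ 6.65%; labor force participation rate ≈ 59.20%.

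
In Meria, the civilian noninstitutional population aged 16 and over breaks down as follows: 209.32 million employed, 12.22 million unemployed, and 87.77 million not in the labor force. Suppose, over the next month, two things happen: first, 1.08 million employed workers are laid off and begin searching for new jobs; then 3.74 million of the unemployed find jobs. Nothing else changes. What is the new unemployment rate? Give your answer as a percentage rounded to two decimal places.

Initially, labor force = 209.32 + 12.22 = 221.54 million, so u = 12.22/221.54 = 5.52%.
After the first change, employed falls and unemployed rises by 1.08; labor force unchanged → E = 208.24, U = 13.30, labor force = 221.54 million.
After the second change, unemployed falls and employed rises by 3.74; labor force unchanged → E = 211.98, U = 9.56, labor force = 221.54 million.
New unemployment rate = 9.56 / 221.54 = 4.32%.

New unemployment rate ≈ 4.32%.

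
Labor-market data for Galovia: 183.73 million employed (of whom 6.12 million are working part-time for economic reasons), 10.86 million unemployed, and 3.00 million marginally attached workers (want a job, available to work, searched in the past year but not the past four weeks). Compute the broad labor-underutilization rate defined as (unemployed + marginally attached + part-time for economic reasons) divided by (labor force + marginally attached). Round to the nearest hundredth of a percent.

Labor force = 183.73 + 10.86 = 194.59 million.
Numerator = 10.86 + 3.00 + 6.12 = 19.98 million.
Denominator = 194.59 + 3.00 = 197.59 million.
Broad rate = 19.98 / 197.59 = 10.11%.

Broad underutilization rate ≈ 10.11%.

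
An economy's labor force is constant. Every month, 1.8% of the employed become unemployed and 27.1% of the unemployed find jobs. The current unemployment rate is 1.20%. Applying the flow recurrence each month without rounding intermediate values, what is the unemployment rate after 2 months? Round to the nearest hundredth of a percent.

With a fixed labor force, u_{t+1} = u_t + s·(1−u_t) − f·u_t = u_t·(1−s−f) + s.
Here 1−s−f = 0.711 and s = 0.018.
u_1 = 0.012000 × 0.711 + 0.018 = 0.026532.
u_2 = 0.026532 × 0.711 + 0.018 = 0.036864.

Unemployment rate after two months ≈ 3.69%.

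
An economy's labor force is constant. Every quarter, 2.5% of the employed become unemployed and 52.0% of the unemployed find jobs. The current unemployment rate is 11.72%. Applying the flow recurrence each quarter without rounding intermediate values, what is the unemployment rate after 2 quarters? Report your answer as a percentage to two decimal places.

With a fixed labor force, u_{t+1} = u_t + s·(1−u_t) − f·u_t = u_t·(1−s−f) + s.
Here 1−s−f = 0.455 and s = 0.025.
u_1 = 0.117200 × 0.455 + 0.025 = 0.078326.
u_2 = 0.078326 × 0.455 + 0.025 = 0.060638.

Unemployment rate after two quarters ≈ 6.06%.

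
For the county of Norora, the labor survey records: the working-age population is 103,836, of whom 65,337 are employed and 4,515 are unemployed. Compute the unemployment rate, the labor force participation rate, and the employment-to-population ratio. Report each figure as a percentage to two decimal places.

Unemployment rate ≈ 6.46%; labor force participation rate ≈ 67.27%; employment-population ratio ≈ 62.92%.

Labor force = employed + unemployed = 65,337 + 4,515 = 69,852.
Unemployment rate = 4,515 / 69,852 = 6.46%.
Labor force participation rate = 69,852 / 103,836 = 67.27%.
Employment-population ratio = 65,337 / 103,836 = 62.92%.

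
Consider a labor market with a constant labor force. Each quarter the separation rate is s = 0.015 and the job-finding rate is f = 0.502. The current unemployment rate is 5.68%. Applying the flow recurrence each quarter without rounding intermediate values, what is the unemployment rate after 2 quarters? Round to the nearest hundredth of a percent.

With a fixed labor force, u_{t+1} = u_t + s·(1−u_t) − f·u_t = u_t·(1−s−f) + s.
Here 1−s−f = 0.483 and s = 0.015.
u_1 = 0.056800 × 0.483 + 0.015 = 0.042434.
u_2 = 0.042434 × 0.483 + 0.015 = 0.035496.

Unemployment rate after two quarters ≈ 3.55%.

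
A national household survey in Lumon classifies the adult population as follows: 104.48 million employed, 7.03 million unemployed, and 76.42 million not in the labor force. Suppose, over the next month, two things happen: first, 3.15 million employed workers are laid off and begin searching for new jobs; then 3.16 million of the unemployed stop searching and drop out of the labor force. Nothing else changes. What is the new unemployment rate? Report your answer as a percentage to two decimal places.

Initially, labor force = 104.48 + 7.03 = 111.51 million, so u = 7.03/111.51 = 6.30%.
After the first change, employed falls and unemployed rises by 3.15; labor force unchanged → E = 101.33, U = 10.18, labor force = 111.51 million.
After the second change, unemployed and labor force both fall by 3.16 → E = 101.33, U = 7.02, labor force = 108.35 million.
New unemployment rate = 7.02 / 108.35 = 6.48%.

New unemployment rate ≈ 6.48%.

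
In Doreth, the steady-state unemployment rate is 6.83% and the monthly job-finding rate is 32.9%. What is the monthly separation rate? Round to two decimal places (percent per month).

Separation rate ≈ 2.41% per month.

From u* = s/(s+f): s = u·f/(1−u).
s = 0.0683 × 32.9 / (1 − 0.0683) = 2.2471 / 0.9317 ≈ 2.41% per month.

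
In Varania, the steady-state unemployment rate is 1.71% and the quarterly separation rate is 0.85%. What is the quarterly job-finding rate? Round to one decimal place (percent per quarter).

From u* = s/(s+f): f = s·(1−u)/u.
f = 0.85 × (1 − 0.0171) / 0.0171 = 0.8355 / 0.0171 ≈ 48.9% per quarter.

Job-finding rate ≈ 48.9% per quarter.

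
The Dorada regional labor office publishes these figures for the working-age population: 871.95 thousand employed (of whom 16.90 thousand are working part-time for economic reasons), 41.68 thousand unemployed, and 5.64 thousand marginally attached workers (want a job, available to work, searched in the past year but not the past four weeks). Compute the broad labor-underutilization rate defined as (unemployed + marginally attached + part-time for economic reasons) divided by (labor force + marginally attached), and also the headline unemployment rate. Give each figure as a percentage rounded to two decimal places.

Broad underutilization rate ≈ 6.99%; headline unemployment rate ≈ 4.56%.

Labor force = 871.95 + 41.68 = 913.63 thousand.
Numerator = 41.68 + 5.64 + 16.90 = 64.22 thousand.
Denominator = 913.63 + 5.64 = 919.27 thousand.
Broad rate = 64.22 / 919.27 = 6.99%.
Headline unemployment rate = 41.68 / 913.63 = 4.56%.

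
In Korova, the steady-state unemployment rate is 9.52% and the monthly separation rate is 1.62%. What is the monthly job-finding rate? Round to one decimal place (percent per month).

From u* = s/(s+f): f = s·(1−u)/u.
f = 1.62 × (1 − 0.0952) / 0.0952 = 1.4658 / 0.0952 ≈ 15.4% per month.

Job-finding rate ≈ 15.4% per month.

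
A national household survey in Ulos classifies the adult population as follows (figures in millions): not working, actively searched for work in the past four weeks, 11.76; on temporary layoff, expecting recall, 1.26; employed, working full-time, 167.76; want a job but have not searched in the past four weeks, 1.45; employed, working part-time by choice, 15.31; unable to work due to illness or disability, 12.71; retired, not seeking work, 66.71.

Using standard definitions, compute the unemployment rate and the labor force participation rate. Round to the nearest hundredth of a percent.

Employed = 167.76 + 15.31 = 183.07 million.
Unemployed = 11.76 + 1.26 = 13.02 million (jobless and actively searching, or on temporary layoff).
Labor force = 183.07 + 13.02 = 196.09 million.
Not in labor force = 1.45 + 12.71 + 66.71 = 80.87 million (those not working and not actively searching are outside the labor force — including those who want a job but have given up searching).
Civilian working-age population = 196.09 + 80.87 = 276.96 million.
Unemployment rate = 13.02 / 196.09 = 6.64%.
Labor force participation rate = 196.09 / 276.96 = 70.80%.

Unemployment rate ≈ 6.64%; labor force participation rate ≈ 70.80%.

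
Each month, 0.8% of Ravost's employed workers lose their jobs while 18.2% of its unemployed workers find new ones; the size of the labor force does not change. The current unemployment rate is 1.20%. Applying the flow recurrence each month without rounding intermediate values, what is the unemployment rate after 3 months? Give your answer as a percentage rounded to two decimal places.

Unemployment rate after three months ≈ 2.61%.

With a fixed labor force, u_{t+1} = u_t + s·(1−u_t) − f·u_t = u_t·(1−s−f) + s.
Here 1−s−f = 0.810 and s = 0.008.
u_1 = 0.012000 × 0.810 + 0.008 = 0.017720.
u_2 = 0.017720 × 0.810 + 0.008 = 0.022353.
u_3 = 0.022353 × 0.810 + 0.008 = 0.026106.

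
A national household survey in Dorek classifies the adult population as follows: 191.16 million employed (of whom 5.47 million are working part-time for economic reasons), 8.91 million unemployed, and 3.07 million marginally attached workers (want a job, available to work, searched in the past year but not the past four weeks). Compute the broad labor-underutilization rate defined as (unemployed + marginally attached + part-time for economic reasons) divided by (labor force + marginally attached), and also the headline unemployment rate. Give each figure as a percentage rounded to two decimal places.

Broad underutilization rate ≈ 8.59%; headline unemployment rate ≈ 4.45%.

Labor force = 191.16 + 8.91 = 200.07 million.
Numerator = 8.91 + 3.07 + 5.47 = 17.45 million.
Denominator = 200.07 + 3.07 = 203.14 million.
Broad rate = 17.45 / 203.14 = 8.59%.
Headline unemployment rate = 8.91 / 200.07 = 4.45%.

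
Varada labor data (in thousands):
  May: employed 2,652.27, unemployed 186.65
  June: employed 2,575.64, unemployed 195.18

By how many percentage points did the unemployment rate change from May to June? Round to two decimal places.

May: labor force = 2,652.27 + 186.65 = 2,838.92; u = 186.65/2,838.92 = 6.57%.
June: labor force = 2,575.64 + 195.18 = 2,770.82; u = 195.18/2,770.82 = 7.04%.
Change = 7.04% − 6.57% = +0.47 pp.

The unemployment rate changed by +0.47 percentage points.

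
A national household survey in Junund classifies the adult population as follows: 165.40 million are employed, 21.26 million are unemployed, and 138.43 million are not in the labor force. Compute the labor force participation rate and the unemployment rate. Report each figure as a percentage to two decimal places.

Labor force = employed + unemployed = 165.40 + 21.26 = 186.66 million.
Working-age population = 186.66 + 138.43 = 325.09 million.
Unemployment rate = 21.26 / 186.66 = 11.39%.
Labor force participation rate = 186.66 / 325.09 = 57.42%.

Labor force participation rate ≈ 57.42%; unemployment rate ≈ 11.39%.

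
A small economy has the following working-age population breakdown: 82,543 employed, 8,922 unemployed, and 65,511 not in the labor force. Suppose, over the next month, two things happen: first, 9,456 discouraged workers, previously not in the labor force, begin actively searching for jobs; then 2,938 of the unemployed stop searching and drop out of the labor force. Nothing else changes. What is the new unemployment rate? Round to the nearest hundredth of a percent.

New unemployment rate ≈ 15.76%.

Initially, labor force = 82,543 + 8,922 = 91,465, so u = 8,922/91,465 = 9.75%.
After the first change, unemployed and labor force both rise by 9,456 → E = 82,543, U = 18,378, labor force = 100,921.
After the second change, unemployed and labor force both fall by 2,938 → E = 82,543, U = 15,440, labor force = 97,983.
New unemployment rate = 15,440 / 97,983 = 15.76%.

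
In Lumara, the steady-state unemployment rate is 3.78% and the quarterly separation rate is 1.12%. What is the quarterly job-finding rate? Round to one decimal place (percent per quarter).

Job-finding rate ≈ 28.5% per quarter.

From u* = s/(s+f): f = s·(1−u)/u.
f = 1.12 × (1 − 0.0378) / 0.0378 = 1.0777 / 0.0378 ≈ 28.5% per quarter.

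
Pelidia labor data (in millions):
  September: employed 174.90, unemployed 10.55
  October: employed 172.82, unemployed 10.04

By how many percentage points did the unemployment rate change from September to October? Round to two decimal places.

The unemployment rate changed by −0.20 percentage points.

September: labor force = 174.90 + 10.55 = 185.45; u = 10.55/185.45 = 5.69%.
October: labor force = 172.82 + 10.04 = 182.86; u = 10.04/182.86 = 5.49%.
Change = 5.49% − 5.69% = −0.20 pp.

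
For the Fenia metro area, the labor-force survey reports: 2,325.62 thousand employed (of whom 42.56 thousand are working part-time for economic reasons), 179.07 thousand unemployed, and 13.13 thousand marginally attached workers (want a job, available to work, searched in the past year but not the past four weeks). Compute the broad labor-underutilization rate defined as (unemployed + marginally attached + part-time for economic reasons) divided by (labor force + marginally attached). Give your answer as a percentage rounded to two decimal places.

Labor force = 2,325.62 + 179.07 = 2,504.69 thousand.
Numerator = 179.07 + 13.13 + 42.56 = 234.76 thousand.
Denominator = 2,504.69 + 13.13 = 2,517.82 thousand.
Broad rate = 234.76 / 2,517.82 = 9.32%.

Broad underutilization rate ≈ 9.32%.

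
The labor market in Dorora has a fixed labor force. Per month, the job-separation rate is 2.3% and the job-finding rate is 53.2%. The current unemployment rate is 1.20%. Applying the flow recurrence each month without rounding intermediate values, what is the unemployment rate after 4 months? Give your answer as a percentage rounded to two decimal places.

With a fixed labor force, u_{t+1} = u_t + s·(1−u_t) − f·u_t = u_t·(1−s−f) + s.
Here 1−s−f = 0.445 and s = 0.023.
u_1 = 0.012000 × 0.445 + 0.023 = 0.028340.
u_2 = 0.028340 × 0.445 + 0.023 = 0.035611.
u_3 = 0.035611 × 0.445 + 0.023 = 0.038847.
u_4 = 0.038847 × 0.445 + 0.023 = 0.040287.

Unemployment rate after four months ≈ 4.03%.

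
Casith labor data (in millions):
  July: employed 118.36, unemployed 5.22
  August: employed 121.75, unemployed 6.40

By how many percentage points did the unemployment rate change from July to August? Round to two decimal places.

July: labor force = 118.36 + 5.22 = 123.58; u = 5.22/123.58 = 4.22%.
August: labor force = 121.75 + 6.40 = 128.15; u = 6.40/128.15 = 4.99%.
Change = 4.99% − 4.22% = +0.77 pp.

The unemployment rate changed by +0.77 percentage points.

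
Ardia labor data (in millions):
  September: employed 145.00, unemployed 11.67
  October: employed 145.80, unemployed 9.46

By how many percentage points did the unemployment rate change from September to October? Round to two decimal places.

September: labor force = 145.00 + 11.67 = 156.67; u = 11.67/156.67 = 7.45%.
October: labor force = 145.80 + 9.46 = 155.26; u = 9.46/155.26 = 6.09%.
Change = 6.09% − 7.45% = −1.36 pp.

The unemployment rate changed by −1.36 percentage points.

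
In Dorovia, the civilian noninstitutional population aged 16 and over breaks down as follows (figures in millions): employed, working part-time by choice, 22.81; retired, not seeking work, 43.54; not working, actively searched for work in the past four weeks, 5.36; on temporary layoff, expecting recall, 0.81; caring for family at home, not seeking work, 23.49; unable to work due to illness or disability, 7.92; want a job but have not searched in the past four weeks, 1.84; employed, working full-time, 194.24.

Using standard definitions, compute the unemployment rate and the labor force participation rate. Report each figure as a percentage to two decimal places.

Unemployment rate ≈ 2.76%; labor force participation rate ≈ 74.40%.

Employed = 22.81 + 194.24 = 217.05 million.
Unemployed = 5.36 + 0.81 = 6.17 million (jobless and actively searching, or on temporary layoff).
Labor force = 217.05 + 6.17 = 223.22 million.
Not in labor force = 43.54 + 23.49 + 7.92 + 1.84 = 76.79 million (those not working and not actively searching are outside the labor force — including those who want a job but have given up searching).
Civilian working-age population = 223.22 + 76.79 = 300.01 million.
Unemployment rate = 6.17 / 223.22 = 2.76%.
Labor force participation rate = 223.22 / 300.01 = 74.40%.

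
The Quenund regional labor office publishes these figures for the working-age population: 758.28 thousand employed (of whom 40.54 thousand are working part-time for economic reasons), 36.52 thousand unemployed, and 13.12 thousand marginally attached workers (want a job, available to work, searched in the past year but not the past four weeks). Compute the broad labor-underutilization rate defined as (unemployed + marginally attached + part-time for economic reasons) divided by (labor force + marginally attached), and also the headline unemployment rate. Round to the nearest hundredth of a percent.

Broad underutilization rate ≈ 11.16%; headline unemployment rate ≈ 4.59%.

Labor force = 758.28 + 36.52 = 794.80 thousand.
Numerator = 36.52 + 13.12 + 40.54 = 90.18 thousand.
Denominator = 794.80 + 13.12 = 807.92 thousand.
Broad rate = 90.18 / 807.92 = 11.16%.
Headline unemployment rate = 36.52 / 794.80 = 4.59%.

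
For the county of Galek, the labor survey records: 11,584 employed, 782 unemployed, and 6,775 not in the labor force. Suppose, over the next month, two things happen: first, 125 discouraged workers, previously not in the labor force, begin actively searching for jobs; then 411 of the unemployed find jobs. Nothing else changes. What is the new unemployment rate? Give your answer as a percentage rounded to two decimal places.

New unemployment rate ≈ 3.97%.

Initially, labor force = 11,584 + 782 = 12,366, so u = 782/12,366 = 6.32%.
After the first change, unemployed and labor force both rise by 125 → E = 11,584, U = 907, labor force = 12,491.
After the second change, unemployed falls and employed rises by 411; labor force unchanged → E = 11,995, U = 496, labor force = 12,491.
New unemployment rate = 496 / 12,491 = 3.97%.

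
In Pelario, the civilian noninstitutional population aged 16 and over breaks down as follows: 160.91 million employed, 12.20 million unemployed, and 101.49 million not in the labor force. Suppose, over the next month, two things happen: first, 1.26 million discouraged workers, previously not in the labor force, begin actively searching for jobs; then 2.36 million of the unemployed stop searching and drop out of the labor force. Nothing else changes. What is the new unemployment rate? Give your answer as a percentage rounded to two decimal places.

Initially, labor force = 160.91 + 12.20 = 173.11 million, so u = 12.20/173.11 = 7.05%.
After the first change, unemployed and labor force both rise by 1.26 → E = 160.91, U = 13.46, labor force = 174.37 million.
After the second change, unemployed and labor force both fall by 2.36 → E = 160.91, U = 11.10, labor force = 172.01 million.
New unemployment rate = 11.10 / 172.01 = 6.45%.

New unemployment rate ≈ 6.45%.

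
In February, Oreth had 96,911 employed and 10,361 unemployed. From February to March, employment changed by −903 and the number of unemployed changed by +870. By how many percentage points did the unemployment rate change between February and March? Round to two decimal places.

The unemployment rate changed by +0.81 percentage points.

February: labor force = 96,911 + 10,361 = 107,272; u = 10,361/107,272 = 9.66%.
March: labor force = 96,008 + 11,231 = 107,239; u = 11,231/107,239 = 10.47%.
Change = 10.47% − 9.66% = +0.81 pp.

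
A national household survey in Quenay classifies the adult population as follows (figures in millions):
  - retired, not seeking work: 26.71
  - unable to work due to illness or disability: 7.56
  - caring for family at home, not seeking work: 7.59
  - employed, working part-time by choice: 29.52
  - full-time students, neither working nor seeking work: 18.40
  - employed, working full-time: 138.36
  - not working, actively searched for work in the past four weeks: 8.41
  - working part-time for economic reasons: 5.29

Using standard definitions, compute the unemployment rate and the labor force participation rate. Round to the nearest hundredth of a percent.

Employed = 29.52 + 138.36 + 5.29 = 173.17 million (anyone who worked, including part-time for economic reasons, counts as employed).
Unemployed = 8.41 million.
Labor force = 173.17 + 8.41 = 181.58 million.
Not in labor force = 26.71 + 7.56 + 7.59 + 18.40 = 60.26 million (those not working and not actively searching are outside the labor force).
Civilian working-age population = 181.58 + 60.26 = 241.84 million.
Unemployment rate = 8.41 / 181.58 = 4.63%.
Labor force participation rate = 181.58 / 241.84 = 75.08%.

Unemployment rate ≈ 4.63%; labor force participation rate ≈ 75.08%.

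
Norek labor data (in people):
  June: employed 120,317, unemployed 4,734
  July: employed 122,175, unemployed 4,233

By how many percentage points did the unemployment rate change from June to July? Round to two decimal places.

The unemployment rate changed by −0.44 percentage points.

June: labor force = 120,317 + 4,734 = 125,051; u = 4,734/125,051 = 3.79%.
July: labor force = 122,175 + 4,233 = 126,408; u = 4,233/126,408 = 3.35%.
Change = 3.35% − 3.79% = −0.44 pp.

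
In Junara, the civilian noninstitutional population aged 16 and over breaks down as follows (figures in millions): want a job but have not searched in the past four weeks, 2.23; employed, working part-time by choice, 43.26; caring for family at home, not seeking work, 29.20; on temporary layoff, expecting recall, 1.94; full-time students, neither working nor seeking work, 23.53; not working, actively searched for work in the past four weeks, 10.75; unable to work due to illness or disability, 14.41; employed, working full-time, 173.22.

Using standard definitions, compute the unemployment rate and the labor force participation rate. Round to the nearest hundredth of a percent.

Employed = 43.26 + 173.22 = 216.48 million.
Unemployed = 1.94 + 10.75 = 12.69 million (jobless and actively searching, or on temporary layoff).
Labor force = 216.48 + 12.69 = 229.17 million.
Not in labor force = 2.23 + 29.20 + 23.53 + 14.41 = 69.37 million (those not working and not actively searching are outside the labor force — including those who want a job but have given up searching).
Civilian working-age population = 229.17 + 69.37 = 298.54 million.
Unemployment rate = 12.69 / 229.17 = 5.54%.
Labor force participation rate = 229.17 / 298.54 = 76.76%.

Unemployment rate ≈ 5.54%; labor force participation rate ≈ 76.76%.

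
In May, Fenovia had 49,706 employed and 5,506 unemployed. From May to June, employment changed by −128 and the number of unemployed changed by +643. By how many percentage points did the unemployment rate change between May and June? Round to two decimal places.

May: labor force = 49,706 + 5,506 = 55,212; u = 5,506/55,212 = 9.97%.
June: labor force = 49,578 + 6,149 = 55,727; u = 6,149/55,727 = 11.03%.
Change = 11.03% − 9.97% = +1.06 pp.

The unemployment rate changed by +1.06 percentage points.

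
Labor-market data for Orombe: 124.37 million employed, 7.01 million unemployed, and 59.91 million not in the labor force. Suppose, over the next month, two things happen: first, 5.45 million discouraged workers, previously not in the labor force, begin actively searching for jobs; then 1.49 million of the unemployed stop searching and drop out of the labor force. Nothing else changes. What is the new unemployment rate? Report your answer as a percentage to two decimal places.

Initially, labor force = 124.37 + 7.01 = 131.38 million, so u = 7.01/131.38 = 5.34%.
After the first change, unemployed and labor force both rise by 5.45 → E = 124.37, U = 12.46, labor force = 136.83 million.
After the second change, unemployed and labor force both fall by 1.49 → E = 124.37, U = 10.97, labor force = 135.34 million.
New unemployment rate = 10.97 / 135.34 = 8.11%.

New unemployment rate ≈ 8.11%.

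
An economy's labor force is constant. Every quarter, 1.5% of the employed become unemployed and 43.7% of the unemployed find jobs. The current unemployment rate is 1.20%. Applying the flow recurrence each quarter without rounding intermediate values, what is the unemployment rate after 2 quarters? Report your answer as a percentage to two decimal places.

With a fixed labor force, u_{t+1} = u_t + s·(1−u_t) − f·u_t = u_t·(1−s−f) + s.
Here 1−s−f = 0.548 and s = 0.015.
u_1 = 0.012000 × 0.548 + 0.015 = 0.021576.
u_2 = 0.021576 × 0.548 + 0.015 = 0.026824.

Unemployment rate after two quarters ≈ 2.68%.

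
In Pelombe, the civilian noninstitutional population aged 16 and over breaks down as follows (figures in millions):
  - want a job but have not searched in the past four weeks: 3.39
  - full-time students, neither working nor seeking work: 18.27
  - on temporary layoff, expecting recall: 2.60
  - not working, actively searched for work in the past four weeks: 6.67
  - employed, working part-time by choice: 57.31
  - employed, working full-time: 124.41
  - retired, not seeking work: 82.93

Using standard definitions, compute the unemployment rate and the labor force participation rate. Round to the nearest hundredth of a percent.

Employed = 57.31 + 124.41 = 181.72 million.
Unemployed = 2.60 + 6.67 = 9.27 million (jobless and actively searching, or on temporary layoff).
Labor force = 181.72 + 9.27 = 190.99 million.
Not in labor force = 3.39 + 18.27 + 82.93 = 104.59 million (those not working and not actively searching are outside the labor force — including those who want a job but have given up searching).
Civilian working-age population = 190.99 + 104.59 = 295.58 million.
Unemployment rate = 9.27 / 190.99 = 4.85%.
Labor force participation rate = 190.99 / 295.58 = 64.62%.

Unemployment rate ≈ 4.85%; labor force participation rate ≈ 64.62%.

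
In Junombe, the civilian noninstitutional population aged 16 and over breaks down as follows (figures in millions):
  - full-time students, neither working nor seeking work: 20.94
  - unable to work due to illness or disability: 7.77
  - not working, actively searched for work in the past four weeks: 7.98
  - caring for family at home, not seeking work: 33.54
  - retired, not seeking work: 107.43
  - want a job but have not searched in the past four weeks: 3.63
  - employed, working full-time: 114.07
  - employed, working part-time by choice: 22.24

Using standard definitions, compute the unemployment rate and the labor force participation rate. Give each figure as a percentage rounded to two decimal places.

Unemployment rate ≈ 5.53%; labor force participation rate ≈ 45.43%.

Employed = 114.07 + 22.24 = 136.31 million.
Unemployed = 7.98 million.
Labor force = 136.31 + 7.98 = 144.29 million.
Not in labor force = 20.94 + 7.77 + 33.54 + 107.43 + 3.63 = 173.31 million (those not working and not actively searching are outside the labor force — including those who want a job but have given up searching).
Civilian working-age population = 144.29 + 173.31 = 317.60 million.
Unemployment rate = 7.98 / 144.29 = 5.53%.
Labor force participation rate = 144.29 / 317.60 = 45.43%.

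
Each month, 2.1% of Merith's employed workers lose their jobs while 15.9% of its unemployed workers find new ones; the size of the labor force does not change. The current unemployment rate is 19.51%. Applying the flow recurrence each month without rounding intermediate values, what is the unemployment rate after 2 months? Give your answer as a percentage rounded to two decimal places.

With a fixed labor force, u_{t+1} = u_t + s·(1−u_t) − f·u_t = u_t·(1−s−f) + s.
Here 1−s−f = 0.820 and s = 0.021.
u_1 = 0.195100 × 0.820 + 0.021 = 0.180982.
u_2 = 0.180982 × 0.820 + 0.021 = 0.169405.

Unemployment rate after two months ≈ 16.94%.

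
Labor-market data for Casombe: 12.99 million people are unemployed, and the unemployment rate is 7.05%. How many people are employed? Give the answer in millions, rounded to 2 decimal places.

About 171.27 million are employed.

Labor force = U / u = 12.99 / 0.0705 ≈ 184.26 million.
Employed = labor force − unemployed = 184.26 − 12.99 = 171.27 million.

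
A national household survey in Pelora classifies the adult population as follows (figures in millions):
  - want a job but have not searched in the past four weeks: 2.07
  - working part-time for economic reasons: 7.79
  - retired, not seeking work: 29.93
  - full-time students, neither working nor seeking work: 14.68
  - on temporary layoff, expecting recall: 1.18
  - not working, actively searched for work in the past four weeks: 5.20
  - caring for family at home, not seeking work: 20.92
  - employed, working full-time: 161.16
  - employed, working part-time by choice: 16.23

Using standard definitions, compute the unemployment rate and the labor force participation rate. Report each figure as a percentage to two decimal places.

Employed = 7.79 + 161.16 + 16.23 = 185.18 million (anyone who worked, including part-time for economic reasons, counts as employed).
Unemployed = 1.18 + 5.20 = 6.38 million (jobless and actively searching, or on temporary layoff).
Labor force = 185.18 + 6.38 = 191.56 million.
Not in labor force = 2.07 + 29.93 + 14.68 + 20.92 = 67.60 million (those not working and not actively searching are outside the labor force — including those who want a job but have given up searching).
Civilian working-age population = 191.56 + 67.60 = 259.16 million.
Unemployment rate = 6.38 / 191.56 = 3.33%.
Labor force participation rate = 191.56 / 259.16 = 73.92%.

Unemployment rate ≈ 3.33%; labor force participation rate ≈ 73.92%.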